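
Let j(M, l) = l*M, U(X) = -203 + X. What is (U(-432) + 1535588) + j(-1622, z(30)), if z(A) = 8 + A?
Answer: 1473317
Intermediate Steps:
j(M, l) = M*l
(U(-432) + 1535588) + j(-1622, z(30)) = ((-203 - 432) + 1535588) - 1622*(8 + 30) = (-635 + 1535588) - 1622*38 = 1534953 - 61636 = 1473317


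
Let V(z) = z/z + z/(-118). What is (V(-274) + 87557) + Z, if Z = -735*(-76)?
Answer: 8461799/59 ≈ 1.4342e+5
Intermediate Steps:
V(z) = 1 - z/118 (V(z) = 1 + z*(-1/118) = 1 - z/118)
Z = 55860
(V(-274) + 87557) + Z = ((1 - 1/118*(-274)) + 87557) + 55860 = ((1 + 137/59) + 87557) + 55860 = (196/59 + 87557) + 55860 = 5166059/59 + 55860 = 8461799/59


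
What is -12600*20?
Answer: -252000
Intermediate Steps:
-12600*20 = -350*720 = -252000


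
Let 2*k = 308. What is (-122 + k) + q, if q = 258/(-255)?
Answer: 2634/85 ≈ 30.988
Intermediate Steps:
k = 154 (k = (½)*308 = 154)
q = -86/85 (q = 258*(-1/255) = -86/85 ≈ -1.0118)
(-122 + k) + q = (-122 + 154) - 86/85 = 32 - 86/85 = 2634/85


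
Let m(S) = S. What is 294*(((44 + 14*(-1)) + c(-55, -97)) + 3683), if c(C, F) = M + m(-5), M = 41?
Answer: 1102206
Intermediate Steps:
c(C, F) = 36 (c(C, F) = 41 - 5 = 36)
294*(((44 + 14*(-1)) + c(-55, -97)) + 3683) = 294*(((44 + 14*(-1)) + 36) + 3683) = 294*(((44 - 14) + 36) + 3683) = 294*((30 + 36) + 3683) = 294*(66 + 3683) = 294*3749 = 1102206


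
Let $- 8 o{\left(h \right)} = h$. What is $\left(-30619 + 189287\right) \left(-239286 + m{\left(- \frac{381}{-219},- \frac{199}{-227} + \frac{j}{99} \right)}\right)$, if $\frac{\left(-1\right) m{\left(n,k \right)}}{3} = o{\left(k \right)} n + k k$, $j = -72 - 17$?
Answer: $- \frac{466584573282003523135}{12289202739} \approx -3.7967 \cdot 10^{10}$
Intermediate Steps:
$j = -89$ ($j = -72 - 17 = -89$)
$o{\left(h \right)} = - \frac{h}{8}$
$m{\left(n,k \right)} = - 3 k^{2} + \frac{3 k n}{8}$ ($m{\left(n,k \right)} = - 3 \left(- \frac{k}{8} n + k k\right) = - 3 \left(- \frac{k n}{8} + k^{2}\right) = - 3 \left(k^{2} - \frac{k n}{8}\right) = - 3 k^{2} + \frac{3 k n}{8}$)
$\left(-30619 + 189287\right) \left(-239286 + m{\left(- \frac{381}{-219},- \frac{199}{-227} + \frac{j}{99} \right)}\right) = \left(-30619 + 189287\right) \left(-239286 + \frac{3 \left(- \frac{199}{-227} - \frac{89}{99}\right) \left(- \frac{381}{-219} - 8 \left(- \frac{199}{-227} - \frac{89}{99}\right)\right)}{8}\right) = 158668 \left(-239286 + \frac{3 \left(\left(-199\right) \left(- \frac{1}{227}\right) - \frac{89}{99}\right) \left(\left(-381\right) \left(- \frac{1}{219}\right) - 8 \left(\left(-199\right) \left(- \frac{1}{227}\right) - \frac{89}{99}\right)\right)}{8}\right) = 158668 \left(-239286 + \frac{3 \left(\frac{199}{227} - \frac{89}{99}\right) \left(\frac{127}{73} - 8 \left(\frac{199}{227} - \frac{89}{99}\right)\right)}{8}\right) = 158668 \left(-239286 + \frac{3}{8} \left(- \frac{502}{22473}\right) \left(\frac{127}{73} - - \frac{4016}{22473}\right)\right) = 158668 \left(-239286 + \frac{3}{8} \left(- \frac{502}{22473}\right) \left(\frac{127}{73} + \frac{4016}{22473}\right)\right) = 158668 \left(-239286 + \frac{3}{8} \left(- \frac{502}{22473}\right) \frac{3147239}{1640529}\right) = 158668 \left(-239286 - \frac{789956989}{49156810956}\right) = 158668 \left(- \frac{11762537456374405}{49156810956}\right) = - \frac{466584573282003523135}{12289202739}$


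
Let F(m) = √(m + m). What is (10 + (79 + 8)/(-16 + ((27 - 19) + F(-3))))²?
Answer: (-551*I - 140*√6)/(2*(8*√6 + 29*I)) ≈ -9.2649 - 0.34793*I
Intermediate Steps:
F(m) = √2*√m (F(m) = √(2*m) = √2*√m)
(10 + (79 + 8)/(-16 + ((27 - 19) + F(-3))))² = (10 + (79 + 8)/(-16 + ((27 - 19) + √2*√(-3))))² = (10 + 87/(-16 + (8 + √2*(I*√3))))² = (10 + 87/(-16 + (8 + I*√6)))² = (10 + 87/(-8 + I*√6))²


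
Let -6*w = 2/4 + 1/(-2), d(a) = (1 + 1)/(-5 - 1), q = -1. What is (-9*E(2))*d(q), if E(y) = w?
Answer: 0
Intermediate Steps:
d(a) = -⅓ (d(a) = 2/(-6) = 2*(-⅙) = -⅓)
w = 0 (w = -(2/4 + 1/(-2))/6 = -(2*(¼) + 1*(-½))/6 = -(½ - ½)/6 = -⅙*0 = 0)
E(y) = 0
(-9*E(2))*d(q) = -9*0*(-⅓) = 0*(-⅓) = 0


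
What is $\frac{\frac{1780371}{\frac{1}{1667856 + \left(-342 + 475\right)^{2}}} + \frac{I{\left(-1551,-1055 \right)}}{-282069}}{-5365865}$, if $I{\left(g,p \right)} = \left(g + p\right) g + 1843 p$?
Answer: $- \frac{846459575072058914}{1513544174685} \approx -5.5926 \cdot 10^{5}$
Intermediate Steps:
$I{\left(g,p \right)} = 1843 p + g \left(g + p\right)$ ($I{\left(g,p \right)} = g \left(g + p\right) + 1843 p = 1843 p + g \left(g + p\right)$)
$\frac{\frac{1780371}{\frac{1}{1667856 + \left(-342 + 475\right)^{2}}} + \frac{I{\left(-1551,-1055 \right)}}{-282069}}{-5365865} = \frac{\frac{1780371}{\frac{1}{1667856 + \left(-342 + 475\right)^{2}}} + \frac{\left(-1551\right)^{2} + 1843 \left(-1055\right) - -1636305}{-282069}}{-5365865} = \left(\frac{1780371}{\frac{1}{1667856 + 133^{2}}} + \left(2405601 - 1944365 + 1636305\right) \left(- \frac{1}{282069}\right)\right) \left(- \frac{1}{5365865}\right) = \left(\frac{1780371}{\frac{1}{1667856 + 17689}} + 2097541 \left(- \frac{1}{282069}\right)\right) \left(- \frac{1}{5365865}\right) = \left(\frac{1780371}{\frac{1}{1685545}} - \frac{2097541}{282069}\right) \left(- \frac{1}{5365865}\right) = \left(1780371 \frac{1}{\frac{1}{1685545}} - \frac{2097541}{282069}\right) \left(- \frac{1}{5365865}\right) = \left(1780371 \cdot 1685545 - \frac{2097541}{282069}\right) \left(- \frac{1}{5365865}\right) = \left(3000895437195 - \frac{2097541}{282069}\right) \left(- \frac{1}{5365865}\right) = \frac{846459575072058914}{282069} \left(- \frac{1}{5365865}\right) = - \frac{846459575072058914}{1513544174685}$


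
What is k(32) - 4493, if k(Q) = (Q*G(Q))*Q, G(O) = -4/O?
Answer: -4621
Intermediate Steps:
k(Q) = -4*Q (k(Q) = (Q*(-4/Q))*Q = -4*Q)
k(32) - 4493 = -4*32 - 4493 = -128 - 4493 = -4621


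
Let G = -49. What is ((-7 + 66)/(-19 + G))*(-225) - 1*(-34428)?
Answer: 2354379/68 ≈ 34623.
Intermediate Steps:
((-7 + 66)/(-19 + G))*(-225) - 1*(-34428) = ((-7 + 66)/(-19 - 49))*(-225) - 1*(-34428) = (59/(-68))*(-225) + 34428 = (59*(-1/68))*(-225) + 34428 = -59/68*(-225) + 34428 = 13275/68 + 34428 = 2354379/68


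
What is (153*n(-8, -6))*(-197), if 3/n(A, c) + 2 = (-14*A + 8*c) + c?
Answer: -90423/56 ≈ -1614.7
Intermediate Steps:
n(A, c) = 3/(-2 - 14*A + 9*c) (n(A, c) = 3/(-2 + ((-14*A + 8*c) + c)) = 3/(-2 + (-14*A + 9*c)) = 3/(-2 - 14*A + 9*c))
(153*n(-8, -6))*(-197) = (153*(3/(-2 - 14*(-8) + 9*(-6))))*(-197) = (153*(3/(-2 + 112 - 54)))*(-197) = (153*(3/56))*(-197) = (459/56)*(-197) = -90423/56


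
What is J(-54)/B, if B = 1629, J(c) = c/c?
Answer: 1/1629 ≈ 0.00061387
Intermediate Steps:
J(c) = 1
J(-54)/B = 1/1629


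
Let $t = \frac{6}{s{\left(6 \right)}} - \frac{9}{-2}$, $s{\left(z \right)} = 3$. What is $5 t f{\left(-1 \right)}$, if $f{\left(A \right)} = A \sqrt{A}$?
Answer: $- \frac{65 i}{2} \approx - 32.5 i$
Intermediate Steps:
$f{\left(A \right)} = A^{\frac{3}{2}}$
$t = \frac{13}{2}$ ($t = \frac{6}{3} - \frac{9}{-2} = 6 \cdot \frac{1}{3} - - \frac{9}{2} = 2 + \frac{9}{2} = \frac{13}{2} \approx 6.5$)
$5 t f{\left(-1 \right)} = 5 \cdot \frac{13}{2} \left(-1\right)^{\frac{3}{2}} = \frac{65 \left(- i\right)}{2} = - \frac{65 i}{2}$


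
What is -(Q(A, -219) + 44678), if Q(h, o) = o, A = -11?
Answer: -44459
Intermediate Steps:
-(Q(A, -219) + 44678) = -(-219 + 44678) = -1*44459 = -44459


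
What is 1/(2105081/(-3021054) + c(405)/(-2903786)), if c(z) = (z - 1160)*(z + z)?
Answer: -4386247155222/2132589581483 ≈ -2.0568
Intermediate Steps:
c(z) = 2*z*(-1160 + z) (c(z) = (-1160 + z)*(2*z) = 2*z*(-1160 + z))
1/(2105081/(-3021054) + c(405)/(-2903786)) = 1/(2105081/(-3021054) + (2*405*(-1160 + 405))/(-2903786)) = 1/(2105081*(-1/3021054) + (2*405*(-755))*(-1/2903786)) = 1/(-2105081/3021054 - 611550*(-1/2903786)) = 1/(-2105081/3021054 + 305775/1451893) = 1/(-2132589581483/4386247155222) = -4386247155222/2132589581483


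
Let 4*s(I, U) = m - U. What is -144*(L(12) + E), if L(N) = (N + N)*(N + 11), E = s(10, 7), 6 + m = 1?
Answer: -79056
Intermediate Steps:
m = -5 (m = -6 + 1 = -5)
s(I, U) = -5/4 - U/4 (s(I, U) = (-5 - U)/4 = -5/4 - U/4)
E = -3 (E = -5/4 - 1/4*7 = -5/4 - 7/4 = -3)
L(N) = 2*N*(11 + N) (L(N) = (2*N)*(11 + N) = 2*N*(11 + N))
-144*(L(12) + E) = -144*(2*12*(11 + 12) - 3) = -144*(2*12*23 - 3) = -144*(552 - 3) = -144*549 = -79056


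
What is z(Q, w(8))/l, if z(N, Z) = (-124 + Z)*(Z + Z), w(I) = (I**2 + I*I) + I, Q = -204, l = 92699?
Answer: 3264/92699 ≈ 0.035211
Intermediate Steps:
w(I) = I + 2*I**2 (w(I) = (I**2 + I**2) + I = 2*I**2 + I = I + 2*I**2)
z(N, Z) = 2*Z*(-124 + Z) (z(N, Z) = (-124 + Z)*(2*Z) = 2*Z*(-124 + Z))
z(Q, w(8))/l = (2*(8*(1 + 2*8))*(-124 + 8*(1 + 2*8)))/92699 = (2*(8*(1 + 16))*(-124 + 8*(1 + 16)))*(1/92699) = (2*(8*17)*(-124 + 8*17))*(1/92699) = (2*136*(-124 + 136))*(1/92699) = (2*136*12)*(1/92699) = 3264*(1/92699) = 3264/92699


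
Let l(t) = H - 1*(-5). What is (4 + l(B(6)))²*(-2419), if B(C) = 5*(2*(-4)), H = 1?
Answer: -241900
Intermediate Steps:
B(C) = -40 (B(C) = 5*(-8) = -40)
l(t) = 6 (l(t) = 1 - 1*(-5) = 1 + 5 = 6)
(4 + l(B(6)))²*(-2419) = (4 + 6)²*(-2419) = 10²*(-2419) = 100*(-2419) = -241900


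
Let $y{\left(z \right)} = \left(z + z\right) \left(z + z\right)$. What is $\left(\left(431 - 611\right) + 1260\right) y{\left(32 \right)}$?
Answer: $4423680$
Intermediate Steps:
$y{\left(z \right)} = 4 z^{2}$ ($y{\left(z \right)} = 2 z 2 z = 4 z^{2}$)
$\left(\left(431 - 611\right) + 1260\right) y{\left(32 \right)} = \left(\left(431 - 611\right) + 1260\right) 4 \cdot 32^{2} = \left(-180 + 1260\right) 4 \cdot 1024 = 1080 \cdot 4096 = 4423680$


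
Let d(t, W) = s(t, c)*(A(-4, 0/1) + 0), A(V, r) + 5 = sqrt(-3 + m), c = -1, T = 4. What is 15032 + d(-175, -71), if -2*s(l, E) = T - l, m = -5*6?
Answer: 30959/2 - 179*I*sqrt(33)/2 ≈ 15480.0 - 514.14*I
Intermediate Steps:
m = -30
A(V, r) = -5 + I*sqrt(33) (A(V, r) = -5 + sqrt(-3 - 30) = -5 + sqrt(-33) = -5 + I*sqrt(33))
s(l, E) = -2 + l/2 (s(l, E) = -(4 - l)/2 = -2 + l/2)
d(t, W) = (-5 + I*sqrt(33))*(-2 + t/2) (d(t, W) = (-2 + t/2)*((-5 + I*sqrt(33)) + 0) = (-2 + t/2)*(-5 + I*sqrt(33)) = (-5 + I*sqrt(33))*(-2 + t/2))
15032 + d(-175, -71) = 15032 - (-4 - 175)*(5 - I*sqrt(33))/2 = 15032 - 1/2*(-179)*(5 - I*sqrt(33)) = 15032 + (895/2 - 179*I*sqrt(33)/2) = 30959/2 - 179*I*sqrt(33)/2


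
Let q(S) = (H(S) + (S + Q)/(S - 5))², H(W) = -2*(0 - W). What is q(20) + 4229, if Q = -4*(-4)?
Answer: 150669/25 ≈ 6026.8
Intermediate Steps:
Q = 16
H(W) = 2*W (H(W) = -(-2)*W = 2*W)
q(S) = (2*S + (16 + S)/(-5 + S))² (q(S) = (2*S + (S + 16)/(S - 5))² = (2*S + (16 + S)/(-5 + S))²)
q(20) + 4229 = (16 - 9*20 + 2*20²)²/(-5 + 20)² + 4229 = (16 - 180 + 2*400)²/15² + 4229 = (16 - 180 + 800)²/225 + 4229 = (1/225)*636² + 4229 = (1/225)*404496 + 4229 = 44944/25 + 4229 = 150669/25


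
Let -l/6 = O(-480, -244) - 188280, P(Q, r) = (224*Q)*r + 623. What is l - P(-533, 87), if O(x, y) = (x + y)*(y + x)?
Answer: 8371105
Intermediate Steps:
P(Q, r) = 623 + 224*Q*r (P(Q, r) = 224*Q*r + 623 = 623 + 224*Q*r)
O(x, y) = (x + y)² (O(x, y) = (x + y)*(x + y) = (x + y)²)
l = -2015376 (l = -6*((-480 - 244)² - 188280) = -6*((-724)² - 188280) = -6*(524176 - 188280) = -6*335896 = -2015376)
l - P(-533, 87) = -2015376 - (623 + 224*(-533)*87) = -2015376 - (623 - 10387104) = -2015376 - 1*(-10386481) = -2015376 + 10386481 = 8371105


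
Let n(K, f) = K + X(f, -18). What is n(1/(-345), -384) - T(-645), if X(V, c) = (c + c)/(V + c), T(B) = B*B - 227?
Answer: -9611168767/23115 ≈ -4.1580e+5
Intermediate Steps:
T(B) = -227 + B² (T(B) = B² - 227 = -227 + B²)
X(V, c) = 2*c/(V + c) (X(V, c) = (2*c)/(V + c) = 2*c/(V + c))
n(K, f) = K - 36/(-18 + f) (n(K, f) = K + 2*(-18)/(f - 18) = K + 2*(-18)/(-18 + f) = K - 36/(-18 + f))
n(1/(-345), -384) - T(-645) = (-36 + (-18 - 384)/(-345))/(-18 - 384) - (-227 + (-645)²) = (-36 - 1/345*(-402))/(-402) - (-227 + 416025) = -(-36 + 134/115)/402 - 1*415798 = -1/402*(-4006/115) - 415798 = 2003/23115 - 415798 = -9611168767/23115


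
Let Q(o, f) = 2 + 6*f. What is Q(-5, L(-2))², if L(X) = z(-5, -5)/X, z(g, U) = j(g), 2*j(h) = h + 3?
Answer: 25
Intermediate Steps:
j(h) = 3/2 + h/2 (j(h) = (h + 3)/2 = (3 + h)/2 = 3/2 + h/2)
z(g, U) = 3/2 + g/2
L(X) = -1/X (L(X) = (3/2 + (½)*(-5))/X = (3/2 - 5/2)/X = -1/X)
Q(-5, L(-2))² = (2 + 6*(-1/(-2)))² = (2 + 6*(-1*(-½)))² = (2 + 6*(½))² = (2 + 3)² = 5² = 25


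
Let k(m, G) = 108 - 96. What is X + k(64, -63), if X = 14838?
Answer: 14850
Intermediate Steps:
k(m, G) = 12
X + k(64, -63) = 14838 + 12 = 14850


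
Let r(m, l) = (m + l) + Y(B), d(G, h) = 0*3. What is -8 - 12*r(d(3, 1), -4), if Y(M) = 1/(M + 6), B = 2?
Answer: 77/2 ≈ 38.500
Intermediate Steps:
d(G, h) = 0
Y(M) = 1/(6 + M)
r(m, l) = ⅛ + l + m (r(m, l) = (m + l) + 1/(6 + 2) = (l + m) + 1/8 = (l + m) + ⅛ = ⅛ + l + m)
-8 - 12*r(d(3, 1), -4) = -8 - 12*(⅛ - 4 + 0) = -8 - 12*(-31/8) = -8 + 93/2 = 77/2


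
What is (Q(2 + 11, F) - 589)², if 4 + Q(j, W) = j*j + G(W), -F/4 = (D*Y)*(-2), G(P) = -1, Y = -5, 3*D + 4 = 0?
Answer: 180625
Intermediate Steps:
D = -4/3 (D = -4/3 + (⅓)*0 = -4/3 + 0 = -4/3 ≈ -1.3333)
F = 160/3 (F = -4*(-4/3*(-5))*(-2) = -80*(-2)/3 = -4*(-40/3) = 160/3 ≈ 53.333)
Q(j, W) = -5 + j² (Q(j, W) = -4 + (j*j - 1) = -4 + (j² - 1) = -4 + (-1 + j²) = -5 + j²)
(Q(2 + 11, F) - 589)² = ((-5 + (2 + 11)²) - 589)² = ((-5 + 13²) - 589)² = ((-5 + 169) - 589)² = (164 - 589)² = (-425)² = 180625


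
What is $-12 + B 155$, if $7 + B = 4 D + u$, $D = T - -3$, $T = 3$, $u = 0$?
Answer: $2623$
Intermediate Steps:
$D = 6$ ($D = 3 - -3 = 3 + 3 = 6$)
$B = 17$ ($B = -7 + \left(4 \cdot 6 + 0\right) = -7 + \left(24 + 0\right) = -7 + 24 = 17$)
$-12 + B 155 = -12 + 17 \cdot 155 = -12 + 2635 = 2623$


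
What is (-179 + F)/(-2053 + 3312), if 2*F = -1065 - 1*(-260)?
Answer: -1163/2518 ≈ -0.46187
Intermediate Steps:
F = -805/2 (F = (-1065 - 1*(-260))/2 = (-1065 + 260)/2 = (1/2)*(-805) = -805/2 ≈ -402.50)
(-179 + F)/(-2053 + 3312) = (-179 - 805/2)/(-2053 + 3312) = -1163/2/1259 = -1163/2*1/1259 = -1163/2518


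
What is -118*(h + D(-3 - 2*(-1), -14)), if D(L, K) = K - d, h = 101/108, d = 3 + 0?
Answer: 102365/54 ≈ 1895.6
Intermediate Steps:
d = 3
h = 101/108 (h = 101*(1/108) = 101/108 ≈ 0.93519)
D(L, K) = -3 + K (D(L, K) = K - 1*3 = K - 3 = -3 + K)
-118*(h + D(-3 - 2*(-1), -14)) = -118*(101/108 + (-3 - 14)) = -118*(101/108 - 17) = -118*(-1735/108) = 102365/54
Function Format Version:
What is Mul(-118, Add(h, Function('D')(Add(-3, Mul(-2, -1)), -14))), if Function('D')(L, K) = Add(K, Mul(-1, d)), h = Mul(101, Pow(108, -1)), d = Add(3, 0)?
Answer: Rational(102365, 54) ≈ 1895.6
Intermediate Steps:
d = 3
h = Rational(101, 108) (h = Mul(101, Rational(1, 108)) = Rational(101, 108) ≈ 0.93519)
Function('D')(L, K) = Add(-3, K) (Function('D')(L, K) = Add(K, Mul(-1, 3)) = Add(K, -3) = Add(-3, K))
Mul(-118, Add(h, Function('D')(Add(-3, Mul(-2, -1)), -14))) = Mul(-118, Add(Rational(101, 108), Add(-3, -14))) = Mul(-118, Add(Rational(101, 108), -17)) = Mul(-118, Rational(-1735, 108)) = Rational(102365, 54)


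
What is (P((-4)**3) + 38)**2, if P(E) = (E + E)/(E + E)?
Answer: 1521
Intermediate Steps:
P(E) = 1 (P(E) = (2*E)/((2*E)) = (2*E)*(1/(2*E)) = 1)
(P((-4)**3) + 38)**2 = (1 + 38)**2 = 39**2 = 1521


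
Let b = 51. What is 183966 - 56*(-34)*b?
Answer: 281070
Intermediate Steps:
183966 - 56*(-34)*b = 183966 - 56*(-34)*51 = 183966 - (-1904)*51 = 183966 - 1*(-97104) = 183966 + 97104 = 281070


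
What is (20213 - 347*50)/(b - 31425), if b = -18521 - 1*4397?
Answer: -2863/54343 ≈ -0.052684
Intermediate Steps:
b = -22918 (b = -18521 - 4397 = -22918)
(20213 - 347*50)/(b - 31425) = (20213 - 347*50)/(-22918 - 31425) = (20213 - 17350)/(-54343) = 2863*(-1/54343) = -2863/54343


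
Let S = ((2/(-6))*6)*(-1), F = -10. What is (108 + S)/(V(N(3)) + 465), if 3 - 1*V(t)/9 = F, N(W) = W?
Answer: 55/291 ≈ 0.18900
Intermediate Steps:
V(t) = 117 (V(t) = 27 - 9*(-10) = 27 + 90 = 117)
S = 2 (S = ((2*(-⅙))*6)*(-1) = -⅓*6*(-1) = -2*(-1) = 2)
(108 + S)/(V(N(3)) + 465) = (108 + 2)/(117 + 465) = 110/582 = 110*(1/582) = 55/291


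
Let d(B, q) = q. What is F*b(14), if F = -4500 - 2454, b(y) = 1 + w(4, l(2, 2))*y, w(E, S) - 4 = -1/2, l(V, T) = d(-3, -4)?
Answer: -347700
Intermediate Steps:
l(V, T) = -4
w(E, S) = 7/2 (w(E, S) = 4 - 1/2 = 4 - 1*½ = 4 - ½ = 7/2)
b(y) = 1 + 7*y/2
F = -6954
F*b(14) = -6954*(1 + (7/2)*14) = -6954*(1 + 49) = -6954*50 = -347700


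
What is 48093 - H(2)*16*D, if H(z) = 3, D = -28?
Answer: 49437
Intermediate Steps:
48093 - H(2)*16*D = 48093 - 3*16*(-28) = 48093 - 48*(-28) = 48093 - 1*(-1344) = 48093 + 1344 = 49437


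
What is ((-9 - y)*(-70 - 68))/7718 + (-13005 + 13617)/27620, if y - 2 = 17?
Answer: 13930887/26646395 ≈ 0.52281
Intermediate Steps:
y = 19 (y = 2 + 17 = 19)
((-9 - y)*(-70 - 68))/7718 + (-13005 + 13617)/27620 = ((-9 - 1*19)*(-70 - 68))/7718 + (-13005 + 13617)/27620 = ((-9 - 19)*(-138))*(1/7718) + 612*(1/27620) = -28*(-138)*(1/7718) + 153/6905 = 3864*(1/7718) + 153/6905 = 1932/3859 + 153/6905 = 13930887/26646395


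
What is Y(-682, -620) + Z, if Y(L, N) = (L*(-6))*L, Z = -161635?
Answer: -2952379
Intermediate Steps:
Y(L, N) = -6*L² (Y(L, N) = (-6*L)*L = -6*L²)
Y(-682, -620) + Z = -6*(-682)² - 161635 = -6*465124 - 161635 = -2790744 - 161635 = -2952379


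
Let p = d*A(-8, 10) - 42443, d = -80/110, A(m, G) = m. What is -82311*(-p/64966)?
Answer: -38423515599/714626 ≈ -53767.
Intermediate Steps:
d = -8/11 (d = -80*1/110 = -8/11 ≈ -0.72727)
p = -466809/11 (p = -8/11*(-8) - 42443 = 64/11 - 42443 = -466809/11 ≈ -42437.)
-82311*(-p/64966) = -82311/((-64966/(-466809/11))) = -82311/((-64966*(-11/466809))) = -82311/714626/466809 = -82311*466809/714626 = -38423515599/714626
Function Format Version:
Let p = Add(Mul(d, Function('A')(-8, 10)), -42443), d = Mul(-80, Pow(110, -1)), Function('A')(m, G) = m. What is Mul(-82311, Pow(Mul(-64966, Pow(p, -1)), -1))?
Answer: Rational(-38423515599, 714626) ≈ -53767.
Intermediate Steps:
d = Rational(-8, 11) (d = Mul(-80, Rational(1, 110)) = Rational(-8, 11) ≈ -0.72727)
p = Rational(-466809, 11) (p = Add(Mul(Rational(-8, 11), -8), -42443) = Add(Rational(64, 11), -42443) = Rational(-466809, 11) ≈ -42437.)
Mul(-82311, Pow(Mul(-64966, Pow(p, -1)), -1)) = Mul(-82311, Pow(Mul(-64966, Pow(Rational(-466809, 11), -1)), -1)) = Mul(-82311, Pow(Mul(-64966, Rational(-11, 466809)), -1)) = Mul(-82311, Pow(Rational(714626, 466809), -1)) = Mul(-82311, Rational(466809, 714626)) = Rational(-38423515599, 714626)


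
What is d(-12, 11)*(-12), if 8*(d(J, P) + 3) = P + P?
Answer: 3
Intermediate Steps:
d(J, P) = -3 + P/4 (d(J, P) = -3 + (P + P)/8 = -3 + (2*P)/8 = -3 + P/4)
d(-12, 11)*(-12) = (-3 + (¼)*11)*(-12) = (-3 + 11/4)*(-12) = -¼*(-12) = 3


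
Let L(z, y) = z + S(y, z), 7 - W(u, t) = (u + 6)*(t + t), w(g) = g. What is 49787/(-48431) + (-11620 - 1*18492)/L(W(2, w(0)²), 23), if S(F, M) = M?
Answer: -729525645/339017 ≈ -2151.9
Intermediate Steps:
W(u, t) = 7 - 2*t*(6 + u) (W(u, t) = 7 - (u + 6)*(t + t) = 7 - (6 + u)*2*t = 7 - 2*t*(6 + u))
L(z, y) = 2*z (L(z, y) = z + z = 2*z)
49787/(-48431) + (-11620 - 1*18492)/L(W(2, w(0)²), 23) = 49787/(-48431) + (-11620 - 1*18492)/((2*(7 - 12*0² - 2*0²*2))) = 49787*(-1/48431) + (-11620 - 18492)/((2*(7 - 12*0 - 2*0*2))) = -49787/48431 - 30112*1/(2*(7 + 0 + 0)) = -49787/48431 - 30112/(2*7) = -49787/48431 - 30112/14 = -49787/48431 - 30112*1/14 = -49787/48431 - 15056/7 = -729525645/339017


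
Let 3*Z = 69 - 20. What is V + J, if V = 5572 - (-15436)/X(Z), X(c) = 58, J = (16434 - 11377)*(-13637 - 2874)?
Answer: -2421218377/29 ≈ -8.3490e+7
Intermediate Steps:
Z = 49/3 (Z = (69 - 20)/3 = (⅓)*49 = 49/3 ≈ 16.333)
J = -83496127 (J = 5057*(-16511) = -83496127)
V = 169306/29 (V = 5572 - (-15436)/58 = 5572 - 1*(-7718/29) = 5572 + 7718/29 = 169306/29 ≈ 5838.1)
V + J = 169306/29 - 83496127 = -2421218377/29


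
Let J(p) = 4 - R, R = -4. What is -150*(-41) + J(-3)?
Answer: 6158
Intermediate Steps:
J(p) = 8 (J(p) = 4 - 1*(-4) = 4 + 4 = 8)
-150*(-41) + J(-3) = -150*(-41) + 8 = 6150 + 8 = 6158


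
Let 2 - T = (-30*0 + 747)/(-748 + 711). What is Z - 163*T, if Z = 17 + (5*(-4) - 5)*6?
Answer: -138744/37 ≈ -3749.8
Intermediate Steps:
Z = -133 (Z = 17 + (-20 - 5)*6 = 17 - 25*6 = 17 - 150 = -133)
T = 821/37 (T = 2 - (-30*0 + 747)/(-748 + 711) = 2 - (0 + 747)/(-37) = 2 - 747*(-1)/37 = 2 - 1*(-747/37) = 2 + 747/37 = 821/37 ≈ 22.189)
Z - 163*T = -133 - 163*821/37 = -133 - 133823/37 = -138744/37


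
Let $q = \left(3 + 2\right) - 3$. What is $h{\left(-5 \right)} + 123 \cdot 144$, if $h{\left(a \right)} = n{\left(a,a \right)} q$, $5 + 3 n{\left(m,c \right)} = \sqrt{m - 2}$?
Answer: $\frac{53126}{3} + \frac{2 i \sqrt{7}}{3} \approx 17709.0 + 1.7638 i$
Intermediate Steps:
$n{\left(m,c \right)} = - \frac{5}{3} + \frac{\sqrt{-2 + m}}{3}$ ($n{\left(m,c \right)} = - \frac{5}{3} + \frac{\sqrt{m - 2}}{3} = - \frac{5}{3} + \frac{\sqrt{-2 + m}}{3}$)
$q = 2$ ($q = 5 - 3 = 2$)
$h{\left(a \right)} = - \frac{10}{3} + \frac{2 \sqrt{-2 + a}}{3}$ ($h{\left(a \right)} = \left(- \frac{5}{3} + \frac{\sqrt{-2 + a}}{3}\right) 2 = - \frac{10}{3} + \frac{2 \sqrt{-2 + a}}{3}$)
$h{\left(-5 \right)} + 123 \cdot 144 = \left(- \frac{10}{3} + \frac{2 \sqrt{-2 - 5}}{3}\right) + 123 \cdot 144 = \left(- \frac{10}{3} + \frac{2 \sqrt{-7}}{3}\right) + 17712 = \left(- \frac{10}{3} + \frac{2 i \sqrt{7}}{3}\right) + 17712 = \frac{53126}{3} + \frac{2 i \sqrt{7}}{3}$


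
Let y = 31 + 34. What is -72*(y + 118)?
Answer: -13176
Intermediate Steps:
y = 65
-72*(y + 118) = -72*(65 + 118) = -72*183 = -13176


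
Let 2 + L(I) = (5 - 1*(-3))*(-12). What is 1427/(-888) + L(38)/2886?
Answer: -18943/11544 ≈ -1.6409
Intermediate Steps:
L(I) = -98 (L(I) = -2 + (5 - 1*(-3))*(-12) = -2 + (5 + 3)*(-12) = -2 + 8*(-12) = -2 - 96 = -98)
1427/(-888) + L(38)/2886 = 1427/(-888) - 98/2886 = 1427*(-1/888) - 98*1/2886 = -1427/888 - 49/1443 = -18943/11544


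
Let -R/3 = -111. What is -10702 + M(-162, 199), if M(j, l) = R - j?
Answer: -10207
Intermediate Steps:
R = 333 (R = -3*(-111) = 333)
M(j, l) = 333 - j
-10702 + M(-162, 199) = -10702 + (333 - 1*(-162)) = -10702 + (333 + 162) = -10702 + 495 = -10207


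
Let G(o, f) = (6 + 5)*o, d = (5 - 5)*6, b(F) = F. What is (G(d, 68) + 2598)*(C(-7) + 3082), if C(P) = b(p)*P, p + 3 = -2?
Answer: 8097966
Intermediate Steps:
p = -5 (p = -3 - 2 = -5)
d = 0 (d = 0*6 = 0)
C(P) = -5*P
G(o, f) = 11*o
(G(d, 68) + 2598)*(C(-7) + 3082) = (11*0 + 2598)*(-5*(-7) + 3082) = (0 + 2598)*(35 + 3082) = 2598*3117 = 8097966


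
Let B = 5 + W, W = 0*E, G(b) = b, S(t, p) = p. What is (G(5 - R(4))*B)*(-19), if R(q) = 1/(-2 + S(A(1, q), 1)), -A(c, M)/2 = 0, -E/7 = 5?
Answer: -570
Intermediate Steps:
E = -35 (E = -7*5 = -35)
A(c, M) = 0 (A(c, M) = -2*0 = 0)
R(q) = -1 (R(q) = 1/(-2 + 1) = 1/(-1) = -1)
W = 0 (W = 0*(-35) = 0)
B = 5 (B = 5 + 0 = 5)
(G(5 - R(4))*B)*(-19) = ((5 - 1*(-1))*5)*(-19) = ((5 + 1)*5)*(-19) = (6*5)*(-19) = 30*(-19) = -570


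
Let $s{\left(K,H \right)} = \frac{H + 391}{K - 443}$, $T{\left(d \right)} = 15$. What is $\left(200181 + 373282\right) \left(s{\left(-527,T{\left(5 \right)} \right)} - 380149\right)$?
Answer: $- \frac{105730788616684}{485} \approx -2.18 \cdot 10^{11}$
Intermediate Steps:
$s{\left(K,H \right)} = \frac{391 + H}{-443 + K}$
$\left(200181 + 373282\right) \left(s{\left(-527,T{\left(5 \right)} \right)} - 380149\right) = \left(200181 + 373282\right) \left(\frac{391 + 15}{-443 - 527} - 380149\right) = 573463 \left(\frac{1}{-970} \cdot 406 - 380149\right) = 573463 \left(\left(- \frac{1}{970}\right) 406 - 380149\right) = 573463 \left(- \frac{203}{485} - 380149\right) = 573463 \left(- \frac{184372468}{485}\right) = - \frac{105730788616684}{485}$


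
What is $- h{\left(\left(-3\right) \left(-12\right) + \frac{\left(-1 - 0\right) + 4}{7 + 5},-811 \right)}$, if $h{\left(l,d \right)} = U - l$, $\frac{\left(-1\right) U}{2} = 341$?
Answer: $\frac{2873}{4} \approx 718.25$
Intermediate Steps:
$U = -682$ ($U = \left(-2\right) 341 = -682$)
$h{\left(l,d \right)} = -682 - l$
$- h{\left(\left(-3\right) \left(-12\right) + \frac{\left(-1 - 0\right) + 4}{7 + 5},-811 \right)} = - (-682 - \left(\left(-3\right) \left(-12\right) + \frac{\left(-1 - 0\right) + 4}{7 + 5}\right)) = - (-682 - \left(36 + \frac{\left(-1 + 0\right) + 4}{12}\right)) = - (-682 - \left(36 + \left(-1 + 4\right) \frac{1}{12}\right)) = - (-682 - \left(36 + 3 \cdot \frac{1}{12}\right)) = - (-682 - \left(36 + \frac{1}{4}\right)) = - (-682 - \frac{145}{4}) = \left(-1\right) \left(- \frac{2873}{4}\right) = \frac{2873}{4}$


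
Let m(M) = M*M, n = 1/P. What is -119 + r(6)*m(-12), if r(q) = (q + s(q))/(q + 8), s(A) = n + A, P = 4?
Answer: 7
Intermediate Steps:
n = 1/4 ≈ 0.25000
s(A) = 1/4 + A
m(M) = M**2
r(q) = (1/4 + 2*q)/(8 + q) (r(q) = (q + (1/4 + q))/(q + 8) = (1/4 + 2*q)/(8 + q))
-119 + r(6)*m(-12) = -119 + ((1 + 8*6)/(4*(8 + 6)))*(-12)**2 = -119 + ((1/4)*(1 + 48)/14)*144 = -119 + ((1/4)*(1/14)*49)*144 = -119 + (7/8)*144 = -119 + 126 = 7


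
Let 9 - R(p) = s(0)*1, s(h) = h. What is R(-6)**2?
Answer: 81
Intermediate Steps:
R(p) = 9 (R(p) = 9 - 0 = 9 - 1*0 = 9 + 0 = 9)
R(-6)**2 = 9**2 = 81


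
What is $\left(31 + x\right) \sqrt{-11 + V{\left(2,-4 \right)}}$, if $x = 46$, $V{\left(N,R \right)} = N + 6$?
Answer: $77 i \sqrt{3} \approx 133.37 i$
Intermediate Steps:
$V{\left(N,R \right)} = 6 + N$
$\left(31 + x\right) \sqrt{-11 + V{\left(2,-4 \right)}} = \left(31 + 46\right) \sqrt{-11 + \left(6 + 2\right)} = 77 \sqrt{-11 + 8} = 77 \sqrt{-3} = 77 i \sqrt{3}$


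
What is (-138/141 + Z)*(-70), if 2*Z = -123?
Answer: 205555/47 ≈ 4373.5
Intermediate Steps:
Z = -123/2 (Z = (½)*(-123) = -123/2 ≈ -61.500)
(-138/141 + Z)*(-70) = (-138/141 - 123/2)*(-70) = (-138*1/141 - 123/2)*(-70) = (-46/47 - 123/2)*(-70) = -5873/94*(-70) = 205555/47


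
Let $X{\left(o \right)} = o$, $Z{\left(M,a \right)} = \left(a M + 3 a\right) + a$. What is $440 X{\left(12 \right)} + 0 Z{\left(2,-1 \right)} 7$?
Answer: $5280$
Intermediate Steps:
$Z{\left(M,a \right)} = 4 a + M a$ ($Z{\left(M,a \right)} = \left(M a + 3 a\right) + a = \left(3 a + M a\right) + a = 4 a + M a$)
$440 X{\left(12 \right)} + 0 Z{\left(2,-1 \right)} 7 = 440 \cdot 12 + 0 \left(- (4 + 2)\right) 7 = 5280 + 0 \left(\left(-1\right) 6\right) 7 = 5280 + 0 \left(-6\right) 7 = 5280 + 0 \cdot 7 = 5280 + 0 = 5280$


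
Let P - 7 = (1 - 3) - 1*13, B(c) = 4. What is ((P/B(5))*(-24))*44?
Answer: 2112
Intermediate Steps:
P = -8 (P = 7 + ((1 - 3) - 1*13) = 7 + (-2 - 13) = 7 - 15 = -8)
((P/B(5))*(-24))*44 = (-8/4*(-24))*44 = (-8*¼*(-24))*44 = -2*(-24)*44 = 48*44 = 2112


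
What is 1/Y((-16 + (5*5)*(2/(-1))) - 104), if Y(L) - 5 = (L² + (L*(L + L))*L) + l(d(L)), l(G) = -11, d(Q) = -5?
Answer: -1/9797106 ≈ -1.0207e-7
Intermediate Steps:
Y(L) = -6 + L² + 2*L³ (Y(L) = 5 + ((L² + (L*(L + L))*L) - 11) = 5 + ((L² + (L*(2*L))*L) - 11) = 5 + ((L² + (2*L²)*L) - 11) = 5 + ((L² + 2*L³) - 11) = 5 + (-11 + L² + 2*L³) = -6 + L² + 2*L³)
1/Y((-16 + (5*5)*(2/(-1))) - 104) = 1/(-6 + ((-16 + (5*5)*(2/(-1))) - 104)² + 2*((-16 + (5*5)*(2/(-1))) - 104)³) = 1/(-6 + ((-16 + 25*(2*(-1))) - 104)² + 2*((-16 + 25*(2*(-1))) - 104)³) = 1/(-6 + ((-16 + 25*(-2)) - 104)² + 2*((-16 + 25*(-2)) - 104)³) = 1/(-6 + ((-16 - 50) - 104)² + 2*((-16 - 50) - 104)³) = 1/(-6 + (-66 - 104)² + 2*(-66 - 104)³) = 1/(-6 + (-170)² + 2*(-170)³) = 1/(-6 + 28900 + 2*(-4913000)) = 1/(-6 + 28900 - 9826000) = 1/(-9797106) = -1/9797106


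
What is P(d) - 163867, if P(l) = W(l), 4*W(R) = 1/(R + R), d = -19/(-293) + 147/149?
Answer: -60174540615/367216 ≈ -1.6387e+5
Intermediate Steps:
d = 45902/43657 (d = -19*(-1/293) + 147*(1/149) = 19/293 + 147/149 = 45902/43657 ≈ 1.0514)
W(R) = 1/(8*R) (W(R) = 1/(4*(R + R)) = 1/(4*((2*R))) = (1/(2*R))/4 = 1/(8*R))
P(l) = 1/(8*l)
P(d) - 163867 = 1/(8*(45902/43657)) - 163867 = (⅛)*(43657/45902) - 163867 = 43657/367216 - 163867 = -60174540615/367216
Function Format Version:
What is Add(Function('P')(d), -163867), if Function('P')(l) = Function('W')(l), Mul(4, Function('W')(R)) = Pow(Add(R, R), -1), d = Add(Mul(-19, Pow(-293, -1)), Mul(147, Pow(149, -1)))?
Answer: Rational(-60174540615, 367216) ≈ -1.6387e+5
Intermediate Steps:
d = Rational(45902, 43657) (d = Add(Mul(-19, Rational(-1, 293)), Mul(147, Rational(1, 149))) = Add(Rational(19, 293), Rational(147, 149)) = Rational(45902, 43657) ≈ 1.0514)
Function('W')(R) = Mul(Rational(1, 8), Pow(R, -1)) (Function('W')(R) = Mul(Rational(1, 4), Pow(Add(R, R), -1)) = Mul(Rational(1, 4), Pow(Mul(2, R), -1)) = Mul(Rational(1, 4), Mul(Rational(1, 2), Pow(R, -1))) = Mul(Rational(1, 8), Pow(R, -1)))
Function('P')(l) = Mul(Rational(1, 8), Pow(l, -1))
Add(Function('P')(d), -163867) = Add(Mul(Rational(1, 8), Pow(Rational(45902, 43657), -1)), -163867) = Add(Mul(Rational(1, 8), Rational(43657, 45902)), -163867) = Add(Rational(43657, 367216), -163867) = Rational(-60174540615, 367216)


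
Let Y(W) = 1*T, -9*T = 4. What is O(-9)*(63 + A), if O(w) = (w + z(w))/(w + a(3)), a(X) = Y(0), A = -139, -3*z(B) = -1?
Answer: -5928/85 ≈ -69.741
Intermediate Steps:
T = -4/9 (T = -⅑*4 = -4/9 ≈ -0.44444)
z(B) = ⅓ (z(B) = -⅓*(-1) = ⅓)
Y(W) = -4/9 (Y(W) = 1*(-4/9) = -4/9)
a(X) = -4/9
O(w) = (⅓ + w)/(-4/9 + w) (O(w) = (w + ⅓)/(w - 4/9) = (⅓ + w)/(-4/9 + w))
O(-9)*(63 + A) = (3*(1 + 3*(-9))/(-4 + 9*(-9)))*(63 - 139) = (3*(1 - 27)/(-4 - 81))*(-76) = (3*(-26)/(-85))*(-76) = (3*(-1/85)*(-26))*(-76) = (78/85)*(-76) = -5928/85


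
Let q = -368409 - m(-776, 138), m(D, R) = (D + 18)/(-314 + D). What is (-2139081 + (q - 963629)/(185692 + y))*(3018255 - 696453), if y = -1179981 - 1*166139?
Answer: -1570496178901736306871/316216630 ≈ -4.9665e+12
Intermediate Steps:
m(D, R) = (18 + D)/(-314 + D)
y = -1346120 (y = -1179981 - 166139 = -1346120)
q = -200783284/545 (q = -368409 - (18 - 776)/(-314 - 776) = -368409 - (-758)/(-1090) = -368409 - (-1)*(-758)/1090 = -368409 - 1*379/545 = -368409 - 379/545 = -200783284/545 ≈ -3.6841e+5)
(-2139081 + (q - 963629)/(185692 + y))*(3018255 - 696453) = (-2139081 + (-200783284/545 - 963629)/(185692 - 1346120))*(3018255 - 696453) = (-2139081 - 725961089/545/(-1160428))*2321802 = (-2139081 - 725961089/545*(-1/1160428))*2321802 = (-2139081 + 725961089/632433260)*2321802 = -1352825244272971/632433260*2321802 = -1570496178901736306871/316216630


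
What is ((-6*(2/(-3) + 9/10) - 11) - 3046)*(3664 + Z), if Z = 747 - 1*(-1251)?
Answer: -86583304/5 ≈ -1.7317e+7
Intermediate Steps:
Z = 1998 (Z = 747 + 1251 = 1998)
((-6*(2/(-3) + 9/10) - 11) - 3046)*(3664 + Z) = ((-6*(2/(-3) + 9/10) - 11) - 3046)*(3664 + 1998) = ((-6*(2*(-⅓) + 9*(⅒)) - 11) - 3046)*5662 = ((-6*(-⅔ + 9/10) - 11) - 3046)*5662 = ((-6*7/30 - 11) - 3046)*5662 = ((-7/5 - 11) - 3046)*5662 = (-62/5 - 3046)*5662 = -15292/5*5662 = -86583304/5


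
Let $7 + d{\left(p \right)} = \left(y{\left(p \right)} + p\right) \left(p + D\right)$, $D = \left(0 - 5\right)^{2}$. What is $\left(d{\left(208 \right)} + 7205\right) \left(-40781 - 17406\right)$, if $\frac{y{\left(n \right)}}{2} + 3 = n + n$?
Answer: $-14437358440$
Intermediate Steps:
$y{\left(n \right)} = -6 + 4 n$ ($y{\left(n \right)} = -6 + 2 \left(n + n\right) = -6 + 2 \cdot 2 n = -6 + 4 n$)
$D = 25$ ($D = \left(-5\right)^{2} = 25$)
$d{\left(p \right)} = -7 + \left(-6 + 5 p\right) \left(25 + p\right)$ ($d{\left(p \right)} = -7 + \left(\left(-6 + 4 p\right) + p\right) \left(p + 25\right) = -7 + \left(-6 + 5 p\right) \left(25 + p\right)$)
$\left(d{\left(208 \right)} + 7205\right) \left(-40781 - 17406\right) = \left(\left(-157 + 5 \cdot 208^{2} + 119 \cdot 208\right) + 7205\right) \left(-40781 - 17406\right) = \left(\left(-157 + 5 \cdot 43264 + 24752\right) + 7205\right) \left(-58187\right) = \left(\left(-157 + 216320 + 24752\right) + 7205\right) \left(-58187\right) = \left(240915 + 7205\right) \left(-58187\right) = 248120 \left(-58187\right) = -14437358440$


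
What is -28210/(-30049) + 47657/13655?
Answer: 1817252743/410319095 ≈ 4.4289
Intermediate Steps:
-28210/(-30049) + 47657/13655 = -28210*(-1/30049) + 47657*(1/13655) = 28210/30049 + 47657/13655 = 1817252743/410319095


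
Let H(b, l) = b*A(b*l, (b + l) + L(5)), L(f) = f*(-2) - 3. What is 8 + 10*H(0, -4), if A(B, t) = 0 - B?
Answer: 8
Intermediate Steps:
L(f) = -3 - 2*f (L(f) = -2*f - 3 = -3 - 2*f)
A(B, t) = -B
H(b, l) = -l*b² (H(b, l) = b*(-b*l) = -l*b²)
8 + 10*H(0, -4) = 8 + 10*(-1*(-4)*0²) = 8 + 10*(-1*(-4)*0) = 8 + 10*0 = 8 + 0 = 8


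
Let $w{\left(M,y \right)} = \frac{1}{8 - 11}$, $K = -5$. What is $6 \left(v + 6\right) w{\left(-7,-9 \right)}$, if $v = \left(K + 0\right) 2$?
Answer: $8$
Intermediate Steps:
$w{\left(M,y \right)} = - \frac{1}{3}$ ($w{\left(M,y \right)} = \frac{1}{-3} = - \frac{1}{3}$)
$v = -10$ ($v = \left(-5 + 0\right) 2 = \left(-5\right) 2 = -10$)
$6 \left(v + 6\right) w{\left(-7,-9 \right)} = 6 \left(-10 + 6\right) \left(- \frac{1}{3}\right) = 6 \left(-4\right) \left(- \frac{1}{3}\right) = \left(-24\right) \left(- \frac{1}{3}\right) = 8$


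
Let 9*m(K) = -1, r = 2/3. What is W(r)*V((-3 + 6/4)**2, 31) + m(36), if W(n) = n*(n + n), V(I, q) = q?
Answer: 247/9 ≈ 27.444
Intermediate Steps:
r = 2/3 (r = 2*(1/3) = 2/3 ≈ 0.66667)
m(K) = -1/9 (m(K) = (1/9)*(-1) = -1/9)
W(n) = 2*n**2 (W(n) = n*(2*n) = 2*n**2)
W(r)*V((-3 + 6/4)**2, 31) + m(36) = (2*(2/3)**2)*31 - 1/9 = (2*(4/9))*31 - 1/9 = (8/9)*31 - 1/9 = 248/9 - 1/9 = 247/9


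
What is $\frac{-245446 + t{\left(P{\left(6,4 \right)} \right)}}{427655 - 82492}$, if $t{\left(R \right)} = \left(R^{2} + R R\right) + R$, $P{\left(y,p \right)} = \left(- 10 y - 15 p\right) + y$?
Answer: $- \frac{219568}{345163} \approx -0.63613$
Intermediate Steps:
$P{\left(y,p \right)} = - 15 p - 9 y$ ($P{\left(y,p \right)} = \left(- 15 p - 10 y\right) + y = - 15 p - 9 y$)
$t{\left(R \right)} = R + 2 R^{2}$ ($t{\left(R \right)} = \left(R^{2} + R^{2}\right) + R = 2 R^{2} + R = R + 2 R^{2}$)
$\frac{-245446 + t{\left(P{\left(6,4 \right)} \right)}}{427655 - 82492} = \frac{-245446 + \left(\left(-15\right) 4 - 54\right) \left(1 + 2 \left(\left(-15\right) 4 - 54\right)\right)}{427655 - 82492} = \frac{-245446 + \left(-60 - 54\right) \left(1 + 2 \left(-60 - 54\right)\right)}{345163} = \left(-245446 - 114 \left(1 + 2 \left(-114\right)\right)\right) \frac{1}{345163} = \left(-245446 - 114 \left(1 - 228\right)\right) \frac{1}{345163} = \left(-245446 - -25878\right) \frac{1}{345163} = \left(-245446 + 25878\right) \frac{1}{345163} = \left(-219568\right) \frac{1}{345163} = - \frac{219568}{345163}$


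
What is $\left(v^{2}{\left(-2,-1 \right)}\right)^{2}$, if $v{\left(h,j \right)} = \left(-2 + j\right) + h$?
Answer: $625$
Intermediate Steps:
$v{\left(h,j \right)} = -2 + h + j$
$\left(v^{2}{\left(-2,-1 \right)}\right)^{2} = \left(\left(-2 - 2 - 1\right)^{2}\right)^{2} = \left(\left(-5\right)^{2}\right)^{2} = 25^{2} = 625$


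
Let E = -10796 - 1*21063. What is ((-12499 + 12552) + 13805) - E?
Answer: 45717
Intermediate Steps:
E = -31859 (E = -10796 - 21063 = -31859)
((-12499 + 12552) + 13805) - E = ((-12499 + 12552) + 13805) - 1*(-31859) = (53 + 13805) + 31859 = 13858 + 31859 = 45717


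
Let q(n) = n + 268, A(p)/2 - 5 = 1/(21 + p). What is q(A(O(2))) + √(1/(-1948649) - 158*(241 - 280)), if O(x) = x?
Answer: 6396/23 + √23398549283139913/1948649 ≈ 356.59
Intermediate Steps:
A(p) = 10 + 2/(21 + p)
q(n) = 268 + n
q(A(O(2))) + √(1/(-1948649) - 158*(241 - 280)) = (268 + 2*(106 + 5*2)/(21 + 2)) + √(1/(-1948649) - 158*(241 - 280)) = (268 + 2*(106 + 10)/23) + √(-1/1948649 - 158*(-39)) = (268 + 2*(1/23)*116) + √(-1/1948649 + 6162) = (268 + 232/23) + √(12007575137/1948649) = 6396/23 + √23398549283139913/1948649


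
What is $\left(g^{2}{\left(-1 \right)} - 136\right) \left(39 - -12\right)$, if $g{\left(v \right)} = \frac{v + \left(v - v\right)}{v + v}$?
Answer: $- \frac{27693}{4} \approx -6923.3$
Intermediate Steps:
$g{\left(v \right)} = \frac{1}{2}$ ($g{\left(v \right)} = \frac{v + 0}{2 v} = v \frac{1}{2 v} = \frac{1}{2}$)
$\left(g^{2}{\left(-1 \right)} - 136\right) \left(39 - -12\right) = \left(\left(\frac{1}{2}\right)^{2} - 136\right) \left(39 - -12\right) = \left(\frac{1}{4} - 136\right) \left(39 + 12\right) = \left(- \frac{543}{4}\right) 51 = - \frac{27693}{4}$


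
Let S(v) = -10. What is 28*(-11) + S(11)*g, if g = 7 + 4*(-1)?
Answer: -338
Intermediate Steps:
g = 3 (g = 7 - 4 = 3)
28*(-11) + S(11)*g = 28*(-11) - 10*3 = -308 - 30 = -338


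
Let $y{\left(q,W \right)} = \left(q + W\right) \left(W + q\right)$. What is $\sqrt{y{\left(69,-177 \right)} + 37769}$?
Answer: $\sqrt{49433} \approx 222.34$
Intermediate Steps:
$y{\left(q,W \right)} = \left(W + q\right)^{2}$ ($y{\left(q,W \right)} = \left(W + q\right) \left(W + q\right) = \left(W + q\right)^{2}$)
$\sqrt{y{\left(69,-177 \right)} + 37769} = \sqrt{\left(-177 + 69\right)^{2} + 37769} = \sqrt{\left(-108\right)^{2} + 37769} = \sqrt{11664 + 37769} = \sqrt{49433}$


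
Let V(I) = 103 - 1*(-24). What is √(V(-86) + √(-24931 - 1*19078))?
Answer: √(127 + I*√44009) ≈ 13.642 + 7.6886*I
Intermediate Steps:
V(I) = 127 (V(I) = 103 + 24 = 127)
√(V(-86) + √(-24931 - 1*19078)) = √(127 + √(-24931 - 1*19078)) = √(127 + √(-24931 - 19078)) = √(127 + √(-44009)) = √(127 + I*√44009)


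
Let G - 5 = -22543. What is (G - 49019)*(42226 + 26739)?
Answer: -4934928505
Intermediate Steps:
G = -22538 (G = 5 - 22543 = -22538)
(G - 49019)*(42226 + 26739) = (-22538 - 49019)*(42226 + 26739) = -71557*68965 = -4934928505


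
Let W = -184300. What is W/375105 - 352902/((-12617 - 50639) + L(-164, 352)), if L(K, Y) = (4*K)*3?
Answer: 12035452151/2446584852 ≈ 4.9193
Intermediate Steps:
L(K, Y) = 12*K
W/375105 - 352902/((-12617 - 50639) + L(-164, 352)) = -184300/375105 - 352902/((-12617 - 50639) + 12*(-164)) = -184300*1/375105 - 352902/(-63256 - 1968) = -36860/75021 - 352902/(-65224) = -36860/75021 - 352902*(-1/65224) = -36860/75021 + 176451/32612 = 12035452151/2446584852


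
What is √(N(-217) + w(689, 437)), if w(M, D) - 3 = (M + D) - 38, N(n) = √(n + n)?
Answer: √(1091 + I*√434) ≈ 33.032 + 0.3153*I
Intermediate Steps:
N(n) = √2*√n (N(n) = √(2*n) = √2*√n)
w(M, D) = -35 + D + M (w(M, D) = 3 + ((M + D) - 38) = 3 + ((D + M) - 38) = 3 + (-38 + D + M) = -35 + D + M)
√(N(-217) + w(689, 437)) = √(√2*√(-217) + (-35 + 437 + 689)) = √(√2*(I*√217) + 1091) = √(I*√434 + 1091) = √(1091 + I*√434)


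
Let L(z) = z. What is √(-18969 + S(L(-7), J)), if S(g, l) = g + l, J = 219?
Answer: I*√18757 ≈ 136.96*I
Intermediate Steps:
√(-18969 + S(L(-7), J)) = √(-18969 + (-7 + 219)) = √(-18969 + 212) = √(-18757) = I*√18757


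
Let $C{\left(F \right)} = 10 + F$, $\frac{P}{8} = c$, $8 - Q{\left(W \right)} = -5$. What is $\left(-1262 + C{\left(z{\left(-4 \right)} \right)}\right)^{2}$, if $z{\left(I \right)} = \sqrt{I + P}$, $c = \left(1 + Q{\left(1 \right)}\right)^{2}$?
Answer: $1569068 - 5008 \sqrt{391} \approx 1.47 \cdot 10^{6}$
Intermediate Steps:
$Q{\left(W \right)} = 13$ ($Q{\left(W \right)} = 8 - -5 = 8 + 5 = 13$)
$c = 196$ ($c = \left(1 + 13\right)^{2} = 14^{2} = 196$)
$P = 1568$ ($P = 8 \cdot 196 = 1568$)
$z{\left(I \right)} = \sqrt{1568 + I}$ ($z{\left(I \right)} = \sqrt{I + 1568} = \sqrt{1568 + I}$)
$\left(-1262 + C{\left(z{\left(-4 \right)} \right)}\right)^{2} = \left(-1262 + \left(10 + \sqrt{1568 - 4}\right)\right)^{2} = \left(-1262 + \left(10 + \sqrt{1564}\right)\right)^{2} = \left(-1262 + \left(10 + 2 \sqrt{391}\right)\right)^{2} = \left(-1252 + 2 \sqrt{391}\right)^{2}$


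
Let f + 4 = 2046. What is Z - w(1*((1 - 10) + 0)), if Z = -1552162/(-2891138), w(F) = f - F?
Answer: -2964085938/1445569 ≈ -2050.5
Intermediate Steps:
f = 2042 (f = -4 + 2046 = 2042)
w(F) = 2042 - F
Z = 776081/1445569 (Z = -1552162*(-1/2891138) = 776081/1445569 ≈ 0.53687)
Z - w(1*((1 - 10) + 0)) = 776081/1445569 - (2042 - ((1 - 10) + 0)) = 776081/1445569 - (2042 - (-9 + 0)) = 776081/1445569 - (2042 - (-9)) = 776081/1445569 - (2042 - 1*(-9)) = 776081/1445569 - (2042 + 9) = 776081/1445569 - 1*2051 = 776081/1445569 - 2051 = -2964085938/1445569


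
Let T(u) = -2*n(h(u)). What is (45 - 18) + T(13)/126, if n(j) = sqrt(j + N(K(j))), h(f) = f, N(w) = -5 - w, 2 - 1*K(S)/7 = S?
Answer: 27 - sqrt(85)/63 ≈ 26.854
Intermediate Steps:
K(S) = 14 - 7*S
n(j) = sqrt(-19 + 8*j) (n(j) = sqrt(j + (-5 - (14 - 7*j))) = sqrt(j + (-5 + (-14 + 7*j))) = sqrt(j + (-19 + 7*j)) = sqrt(-19 + 8*j))
T(u) = -2*sqrt(-19 + 8*u)
(45 - 18) + T(13)/126 = (45 - 18) - 2*sqrt(-19 + 8*13)/126 = 27 - 2*sqrt(-19 + 104)*(1/126) = 27 - 2*sqrt(85)*(1/126) = 27 - sqrt(85)/63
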